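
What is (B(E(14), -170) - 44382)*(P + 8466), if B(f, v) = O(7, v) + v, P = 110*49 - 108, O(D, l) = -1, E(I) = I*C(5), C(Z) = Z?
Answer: -612514644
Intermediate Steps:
E(I) = 5*I (E(I) = I*5 = 5*I)
P = 5282 (P = 5390 - 108 = 5282)
B(f, v) = -1 + v
(B(E(14), -170) - 44382)*(P + 8466) = ((-1 - 170) - 44382)*(5282 + 8466) = (-171 - 44382)*13748 = -44553*13748 = -612514644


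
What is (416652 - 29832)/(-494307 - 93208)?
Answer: -77364/117503 ≈ -0.65840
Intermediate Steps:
(416652 - 29832)/(-494307 - 93208) = 386820/(-587515) = 386820*(-1/587515) = -77364/117503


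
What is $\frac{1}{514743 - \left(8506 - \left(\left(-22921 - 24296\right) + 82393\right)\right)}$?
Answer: $\frac{1}{541413} \approx 1.847 \cdot 10^{-6}$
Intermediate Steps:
$\frac{1}{514743 - \left(8506 - \left(\left(-22921 - 24296\right) + 82393\right)\right)} = \frac{1}{514743 - \left(8506 - \left(-47217 + 82393\right)\right)} = \frac{1}{514743 - \left(8506 - 35176\right)} = \frac{1}{514743 - -26670} = \frac{1}{514743 + \left(-242941 + 269611\right)} = \frac{1}{514743 + 26670} = \frac{1}{541413}$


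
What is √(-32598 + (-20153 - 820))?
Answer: I*√53571 ≈ 231.45*I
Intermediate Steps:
√(-32598 + (-20153 - 820)) = √(-32598 - 20973) = √(-53571) = I*√53571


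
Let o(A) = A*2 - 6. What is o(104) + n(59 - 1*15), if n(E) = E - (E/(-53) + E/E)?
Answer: 13029/53 ≈ 245.83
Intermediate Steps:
o(A) = -6 + 2*A (o(A) = 2*A - 6 = -6 + 2*A)
n(E) = -1 + 54*E/53 (n(E) = E - (E*(-1/53) + 1) = E - (-E/53 + 1) = E - (1 - E/53) = E + (-1 + E/53) = -1 + 54*E/53)
o(104) + n(59 - 1*15) = (-6 + 2*104) + (-1 + 54*(59 - 1*15)/53) = (-6 + 208) + (-1 + 54*(59 - 15)/53) = 202 + (-1 + (54/53)*44) = 202 + (-1 + 2376/53) = 202 + 2323/53 = 13029/53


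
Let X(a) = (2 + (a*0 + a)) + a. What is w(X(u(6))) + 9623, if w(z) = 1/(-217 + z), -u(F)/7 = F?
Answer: 2877276/299 ≈ 9623.0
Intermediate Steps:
u(F) = -7*F
X(a) = 2 + 2*a (X(a) = (2 + (0 + a)) + a = (2 + a) + a = 2 + 2*a)
w(X(u(6))) + 9623 = 1/(-217 + (2 + 2*(-7*6))) + 9623 = 1/(-217 + (2 + 2*(-42))) + 9623 = 1/(-217 + (2 - 84)) + 9623 = 1/(-217 - 82) + 9623 = 1/(-299) + 9623 = -1/299 + 9623 = 2877276/299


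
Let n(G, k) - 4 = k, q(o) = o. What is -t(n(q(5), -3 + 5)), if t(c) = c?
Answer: -6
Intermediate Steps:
n(G, k) = 4 + k
-t(n(q(5), -3 + 5)) = -(4 + (-3 + 5)) = -(4 + 2) = -1*6 = -6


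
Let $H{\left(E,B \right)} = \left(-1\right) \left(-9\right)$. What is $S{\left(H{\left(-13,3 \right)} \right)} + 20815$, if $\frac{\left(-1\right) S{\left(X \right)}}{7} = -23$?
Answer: $20976$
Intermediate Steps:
$H{\left(E,B \right)} = 9$
$S{\left(X \right)} = 161$ ($S{\left(X \right)} = \left(-7\right) \left(-23\right) = 161$)
$S{\left(H{\left(-13,3 \right)} \right)} + 20815 = 161 + 20815 = 20976$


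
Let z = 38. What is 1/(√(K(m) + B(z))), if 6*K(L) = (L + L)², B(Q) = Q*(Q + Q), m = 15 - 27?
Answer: √746/1492 ≈ 0.018306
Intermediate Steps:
m = -12
B(Q) = 2*Q² (B(Q) = Q*(2*Q) = 2*Q²)
K(L) = 2*L²/3 (K(L) = (L + L)²/6 = (2*L)²/6 = (4*L²)/6 = 2*L²/3)
1/(√(K(m) + B(z))) = 1/(√((⅔)*(-12)² + 2*38²)) = 1/(√((⅔)*144 + 2*1444)) = 1/(√(96 + 2888)) = 1/(√2984) = 1/(2*√746) = √746/1492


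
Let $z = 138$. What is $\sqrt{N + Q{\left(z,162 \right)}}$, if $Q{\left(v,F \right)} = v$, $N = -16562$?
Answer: $2 i \sqrt{4106} \approx 128.16 i$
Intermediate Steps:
$\sqrt{N + Q{\left(z,162 \right)}} = \sqrt{-16562 + 138} = \sqrt{-16424} = 2 i \sqrt{4106}$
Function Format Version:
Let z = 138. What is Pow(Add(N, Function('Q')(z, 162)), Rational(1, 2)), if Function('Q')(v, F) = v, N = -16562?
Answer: Mul(2, I, Pow(4106, Rational(1, 2))) ≈ Mul(128.16, I)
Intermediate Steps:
Pow(Add(N, Function('Q')(z, 162)), Rational(1, 2)) = Pow(Add(-16562, 138), Rational(1, 2)) = Pow(-16424, Rational(1, 2)) = Mul(2, I, Pow(4106, Rational(1, 2)))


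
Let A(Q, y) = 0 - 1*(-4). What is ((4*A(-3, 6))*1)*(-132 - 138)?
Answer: -4320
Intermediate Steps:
A(Q, y) = 4 (A(Q, y) = 0 + 4 = 4)
((4*A(-3, 6))*1)*(-132 - 138) = ((4*4)*1)*(-132 - 138) = (16*1)*(-270) = 16*(-270) = -4320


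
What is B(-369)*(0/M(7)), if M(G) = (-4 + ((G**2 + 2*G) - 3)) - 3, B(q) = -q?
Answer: 0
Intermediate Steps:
M(G) = -10 + G**2 + 2*G (M(G) = (-4 + (-3 + G**2 + 2*G)) - 3 = (-7 + G**2 + 2*G) - 3 = -10 + G**2 + 2*G)
B(-369)*(0/M(7)) = (-1*(-369))*(0/(-10 + 7**2 + 2*7)) = 369*(0/(-10 + 49 + 14)) = 369*(0/53) = 369*(0*(1/53)) = 369*0 = 0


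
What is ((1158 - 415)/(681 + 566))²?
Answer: 552049/1555009 ≈ 0.35501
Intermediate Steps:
((1158 - 415)/(681 + 566))² = (743/1247)² = 552049/1555009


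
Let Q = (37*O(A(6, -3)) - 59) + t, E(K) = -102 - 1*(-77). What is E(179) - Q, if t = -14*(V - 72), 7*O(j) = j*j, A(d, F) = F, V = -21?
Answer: -9209/7 ≈ -1315.6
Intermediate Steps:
E(K) = -25 (E(K) = -102 + 77 = -25)
O(j) = j**2/7 (O(j) = (j*j)/7 = j**2/7)
t = 1302 (t = -14*(-21 - 72) = -14*(-93) = 1302)
Q = 9034/7 (Q = (37*((1/7)*(-3)**2) - 59) + 1302 = (37*((1/7)*9) - 59) + 1302 = (37*(9/7) - 59) + 1302 = (333/7 - 59) + 1302 = -80/7 + 1302 = 9034/7 ≈ 1290.6)
E(179) - Q = -25 - 1*9034/7 = -25 - 9034/7 = -9209/7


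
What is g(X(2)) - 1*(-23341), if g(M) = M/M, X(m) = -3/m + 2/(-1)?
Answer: 23342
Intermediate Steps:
X(m) = -2 - 3/m (X(m) = -3/m + 2*(-1) = -3/m - 2 = -2 - 3/m)
g(M) = 1
g(X(2)) - 1*(-23341) = 1 - 1*(-23341) = 1 + 23341 = 23342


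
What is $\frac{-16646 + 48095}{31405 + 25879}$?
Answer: $\frac{31449}{57284} \approx 0.549$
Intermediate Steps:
$\frac{-16646 + 48095}{31405 + 25879} = \frac{31449}{57284}$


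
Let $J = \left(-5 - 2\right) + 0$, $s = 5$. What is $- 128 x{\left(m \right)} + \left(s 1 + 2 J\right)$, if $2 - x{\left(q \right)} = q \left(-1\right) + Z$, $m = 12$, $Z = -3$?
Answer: $-2185$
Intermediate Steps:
$J = -7$ ($J = -7 + 0 = -7$)
$x{\left(q \right)} = 5 + q$ ($x{\left(q \right)} = 2 - \left(q \left(-1\right) - 3\right) = 2 - \left(- q - 3\right) = 2 - \left(-3 - q\right) = 2 + \left(3 + q\right) = 5 + q$)
$- 128 x{\left(m \right)} + \left(s 1 + 2 J\right) = - 128 \left(5 + 12\right) + \left(5 \cdot 1 + 2 \left(-7\right)\right) = \left(-128\right) 17 + \left(5 - 14\right) = -2176 - 9 = -2185$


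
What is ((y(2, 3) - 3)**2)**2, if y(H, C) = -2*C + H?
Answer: 2401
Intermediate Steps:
y(H, C) = H - 2*C
((y(2, 3) - 3)**2)**2 = (((2 - 2*3) - 3)**2)**2 = (((2 - 6) - 3)**2)**2 = ((-4 - 3)**2)**2 = ((-7)**2)**2 = 49**2 = 2401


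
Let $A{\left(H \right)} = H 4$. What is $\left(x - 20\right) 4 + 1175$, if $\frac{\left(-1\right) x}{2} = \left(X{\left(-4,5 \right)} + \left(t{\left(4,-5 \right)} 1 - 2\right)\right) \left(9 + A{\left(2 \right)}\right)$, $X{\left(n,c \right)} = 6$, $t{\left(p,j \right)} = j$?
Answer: $1231$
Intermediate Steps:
$A{\left(H \right)} = 4 H$
$x = 34$ ($x = - 2 \left(6 - 7\right) \left(9 + 4 \cdot 2\right) = - 2 \left(6 - 7\right) \left(9 + 8\right) = - 2 \left(6 - 7\right) 17 = - 2 \left(\left(-1\right) 17\right) = \left(-2\right) \left(-17\right) = 34$)
$\left(x - 20\right) 4 + 1175 = \left(34 - 20\right) 4 + 1175 = 14 \cdot 4 + 1175 = 56 + 1175 = 1231$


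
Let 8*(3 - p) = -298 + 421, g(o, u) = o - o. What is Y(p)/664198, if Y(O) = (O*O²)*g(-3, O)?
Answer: 0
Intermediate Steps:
g(o, u) = 0
p = -99/8 (p = 3 - (-298 + 421)/8 = 3 - ⅛*123 = 3 - 123/8 = -99/8 ≈ -12.375)
Y(O) = 0 (Y(O) = (O*O²)*0 = O³*0 = 0)
Y(p)/664198 = 0/664198 = 0*(1/664198) = 0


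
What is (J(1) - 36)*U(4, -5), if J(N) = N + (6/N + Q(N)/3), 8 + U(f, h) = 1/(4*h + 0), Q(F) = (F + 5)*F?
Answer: 4347/20 ≈ 217.35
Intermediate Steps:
Q(F) = F*(5 + F) (Q(F) = (5 + F)*F = F*(5 + F))
U(f, h) = -8 + 1/(4*h) (U(f, h) = -8 + 1/(4*h + 0) = -8 + 1/(4*h))
J(N) = N + 6/N + N*(5 + N)/3 (J(N) = N + (6/N + (N*(5 + N))/3) = N + (6/N + (N*(5 + N))*(⅓)) = N + (6/N + N*(5 + N)/3) = N + 6/N + N*(5 + N)/3)
(J(1) - 36)*U(4, -5) = ((⅓)*(18 + 1²*(8 + 1))/1 - 36)*(-8 + (¼)/(-5)) = ((⅓)*1*(18 + 1*9) - 36)*(-8 + (¼)*(-⅕)) = ((⅓)*1*(18 + 9) - 36)*(-8 - 1/20) = ((⅓)*1*27 - 36)*(-161/20) = (9 - 36)*(-161/20) = -27*(-161/20) = 4347/20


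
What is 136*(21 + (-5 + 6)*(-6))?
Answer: 2040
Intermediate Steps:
136*(21 + (-5 + 6)*(-6)) = 136*(21 + 1*(-6)) = 136*(21 - 6) = 136*15 = 2040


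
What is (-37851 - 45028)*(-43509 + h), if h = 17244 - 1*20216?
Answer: 3852298799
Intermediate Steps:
h = -2972 (h = 17244 - 20216 = -2972)
(-37851 - 45028)*(-43509 + h) = (-37851 - 45028)*(-43509 - 2972) = -82879*(-46481) = 3852298799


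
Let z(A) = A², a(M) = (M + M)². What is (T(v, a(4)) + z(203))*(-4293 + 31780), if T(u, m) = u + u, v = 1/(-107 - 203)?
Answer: 175570298878/155 ≈ 1.1327e+9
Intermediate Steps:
v = -1/310 (v = 1/(-310) = -1/310 ≈ -0.0032258)
a(M) = 4*M² (a(M) = (2*M)² = 4*M²)
T(u, m) = 2*u
(T(v, a(4)) + z(203))*(-4293 + 31780) = (2*(-1/310) + 203²)*(-4293 + 31780) = (-1/155 + 41209)*27487 = (6387394/155)*27487 = 175570298878/155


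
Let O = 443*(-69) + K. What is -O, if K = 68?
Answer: 30499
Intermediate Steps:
O = -30499 (O = 443*(-69) + 68 = -30567 + 68 = -30499)
-O = -1*(-30499) = 30499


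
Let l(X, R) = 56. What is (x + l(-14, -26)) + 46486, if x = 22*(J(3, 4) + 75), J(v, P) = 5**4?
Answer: 61942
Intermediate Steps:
J(v, P) = 625
x = 15400 (x = 22*(625 + 75) = 22*700 = 15400)
(x + l(-14, -26)) + 46486 = (15400 + 56) + 46486 = 15456 + 46486 = 61942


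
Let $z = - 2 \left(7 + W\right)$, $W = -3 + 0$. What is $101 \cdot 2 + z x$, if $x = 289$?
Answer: $-2110$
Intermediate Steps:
$W = -3$
$z = -8$ ($z = - 2 \left(7 - 3\right) = \left(-2\right) 4 = -8$)
$101 \cdot 2 + z x = 101 \cdot 2 - 2312 = 202 - 2312 = -2110$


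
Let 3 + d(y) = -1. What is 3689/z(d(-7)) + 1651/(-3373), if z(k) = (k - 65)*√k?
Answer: -1651/3373 + 3689*I/138 ≈ -0.48948 + 26.732*I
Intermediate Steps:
d(y) = -4 (d(y) = -3 - 1 = -4)
z(k) = √k*(-65 + k) (z(k) = (-65 + k)*√k = √k*(-65 + k))
3689/z(d(-7)) + 1651/(-3373) = 3689/((√(-4)*(-65 - 4))) + 1651/(-3373) = 3689/(((2*I)*(-69))) + 1651*(-1/3373) = 3689/((-138*I)) - 1651/3373 = 3689*(I/138) - 1651/3373 = 3689*I/138 - 1651/3373 = -1651/3373 + 3689*I/138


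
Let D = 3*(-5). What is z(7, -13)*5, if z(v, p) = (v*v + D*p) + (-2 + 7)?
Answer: 1245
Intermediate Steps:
D = -15
z(v, p) = 5 + v² - 15*p (z(v, p) = (v*v - 15*p) + (-2 + 7) = (v² - 15*p) + 5 = 5 + v² - 15*p)
z(7, -13)*5 = (5 + 7² - 15*(-13))*5 = (5 + 49 + 195)*5 = 249*5 = 1245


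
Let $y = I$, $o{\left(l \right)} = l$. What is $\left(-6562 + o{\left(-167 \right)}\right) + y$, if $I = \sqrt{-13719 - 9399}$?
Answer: $-6729 + i \sqrt{23118} \approx -6729.0 + 152.05 i$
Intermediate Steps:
$I = i \sqrt{23118}$ ($I = \sqrt{-23118} = i \sqrt{23118} \approx 152.05 i$)
$y = i \sqrt{23118} \approx 152.05 i$
$\left(-6562 + o{\left(-167 \right)}\right) + y = \left(-6562 - 167\right) + i \sqrt{23118} = -6729 + i \sqrt{23118}$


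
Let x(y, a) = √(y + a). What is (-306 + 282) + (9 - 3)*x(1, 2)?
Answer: -24 + 6*√3 ≈ -13.608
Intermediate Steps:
x(y, a) = √(a + y)
(-306 + 282) + (9 - 3)*x(1, 2) = (-306 + 282) + (9 - 3)*√(2 + 1) = -24 + 6*√3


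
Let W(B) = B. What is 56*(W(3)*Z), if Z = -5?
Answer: -840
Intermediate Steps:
56*(W(3)*Z) = 56*(3*(-5)) = 56*(-15) = -840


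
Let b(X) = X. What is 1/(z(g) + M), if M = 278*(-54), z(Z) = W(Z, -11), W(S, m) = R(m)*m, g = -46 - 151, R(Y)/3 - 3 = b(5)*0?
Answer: -1/15111 ≈ -6.6177e-5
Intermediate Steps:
R(Y) = 9 (R(Y) = 9 + 3*(5*0) = 9 + 3*0 = 9 + 0 = 9)
g = -197
W(S, m) = 9*m
z(Z) = -99 (z(Z) = 9*(-11) = -99)
M = -15012
1/(z(g) + M) = 1/(-99 - 15012) = 1/(-15111) = -1/15111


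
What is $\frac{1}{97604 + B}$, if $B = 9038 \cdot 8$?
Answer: $\frac{1}{169908} \approx 5.8855 \cdot 10^{-6}$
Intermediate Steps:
$B = 72304$
$\frac{1}{97604 + B} = \frac{1}{97604 + 72304} = \frac{1}{169908}$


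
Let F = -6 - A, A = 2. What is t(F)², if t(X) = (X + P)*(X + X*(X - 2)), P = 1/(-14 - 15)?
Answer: 281434176/841 ≈ 3.3464e+5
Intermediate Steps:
P = -1/29 (P = 1/(-29) = -1/29 ≈ -0.034483)
F = -8 (F = -6 - 1*2 = -6 - 2 = -8)
t(X) = (-1/29 + X)*(X + X*(-2 + X)) (t(X) = (X - 1/29)*(X + X*(X - 2)) = (-1/29 + X)*(X + X*(-2 + X)))
t(F)² = ((1/29)*(-8)*(1 - 30*(-8) + 29*(-8)²))² = ((1/29)*(-8)*(1 + 240 + 29*64))² = ((1/29)*(-8)*(1 + 240 + 1856))² = ((1/29)*(-8)*2097)² = (-16776/29)² = 281434176/841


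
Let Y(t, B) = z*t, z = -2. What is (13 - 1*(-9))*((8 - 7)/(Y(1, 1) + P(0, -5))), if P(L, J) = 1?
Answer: -22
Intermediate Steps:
Y(t, B) = -2*t
(13 - 1*(-9))*((8 - 7)/(Y(1, 1) + P(0, -5))) = (13 - 1*(-9))*((8 - 7)/(-2*1 + 1)) = (13 + 9)*(1/(-2 + 1)) = 22*(1/(-1)) = 22*(1*(-1)) = 22*(-1) = -22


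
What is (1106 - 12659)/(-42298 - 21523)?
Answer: 11553/63821 ≈ 0.18102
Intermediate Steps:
(1106 - 12659)/(-42298 - 21523) = -11553/(-63821) = -11553*(-1/63821) = 11553/63821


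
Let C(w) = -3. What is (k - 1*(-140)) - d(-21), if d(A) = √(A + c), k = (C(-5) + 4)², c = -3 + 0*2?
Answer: 141 - 2*I*√6 ≈ 141.0 - 4.899*I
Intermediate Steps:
c = -3 (c = -3 + 0 = -3)
k = 1 (k = (-3 + 4)² = 1² = 1)
d(A) = √(-3 + A) (d(A) = √(A - 3) = √(-3 + A))
(k - 1*(-140)) - d(-21) = (1 - 1*(-140)) - √(-3 - 21) = (1 + 140) - √(-24) = 141 - 2*I*√6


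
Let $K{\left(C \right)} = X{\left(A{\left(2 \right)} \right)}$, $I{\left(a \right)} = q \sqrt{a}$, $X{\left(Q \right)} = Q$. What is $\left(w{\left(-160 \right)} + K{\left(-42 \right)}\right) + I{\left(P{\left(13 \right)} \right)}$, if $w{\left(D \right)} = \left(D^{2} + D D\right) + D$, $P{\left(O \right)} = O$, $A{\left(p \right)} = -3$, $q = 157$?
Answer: $51037 + 157 \sqrt{13} \approx 51603.0$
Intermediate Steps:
$I{\left(a \right)} = 157 \sqrt{a}$
$w{\left(D \right)} = D + 2 D^{2}$ ($w{\left(D \right)} = \left(D^{2} + D^{2}\right) + D = 2 D^{2} + D = D + 2 D^{2}$)
$K{\left(C \right)} = -3$
$\left(w{\left(-160 \right)} + K{\left(-42 \right)}\right) + I{\left(P{\left(13 \right)} \right)} = \left(- 160 \left(1 + 2 \left(-160\right)\right) - 3\right) + 157 \sqrt{13} = \left(- 160 \left(1 - 320\right) - 3\right) + 157 \sqrt{13} = \left(\left(-160\right) \left(-319\right) - 3\right) + 157 \sqrt{13} = \left(51040 - 3\right) + 157 \sqrt{13} = 51037 + 157 \sqrt{13}$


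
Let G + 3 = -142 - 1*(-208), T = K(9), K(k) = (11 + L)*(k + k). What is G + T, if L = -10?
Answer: 81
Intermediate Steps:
K(k) = 2*k (K(k) = (11 - 10)*(k + k) = 1*(2*k) = 2*k)
T = 18 (T = 2*9 = 18)
G = 63 (G = -3 + (-142 - 1*(-208)) = -3 + (-142 + 208) = -3 + 66 = 63)
G + T = 63 + 18 = 81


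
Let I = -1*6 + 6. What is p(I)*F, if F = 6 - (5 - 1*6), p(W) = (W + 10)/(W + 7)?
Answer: 10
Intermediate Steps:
I = 0 (I = -6 + 6 = 0)
p(W) = (10 + W)/(7 + W)
F = 7 (F = 6 - (5 - 6) = 6 - 1*(-1) = 6 + 1 = 7)
p(I)*F = ((10 + 0)/(7 + 0))*7 = (10/7)*7 = 10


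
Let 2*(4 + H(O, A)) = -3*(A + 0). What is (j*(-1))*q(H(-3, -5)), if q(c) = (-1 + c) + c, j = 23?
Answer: -138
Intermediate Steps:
H(O, A) = -4 - 3*A/2 (H(O, A) = -4 + (-3*(A + 0))/2 = -4 + (-3*A)/2 = -4 - 3*A/2)
q(c) = -1 + 2*c
(j*(-1))*q(H(-3, -5)) = (23*(-1))*(-1 + 2*(-4 - 3/2*(-5))) = -23*(-1 + 2*(-4 + 15/2)) = -23*(-1 + 2*(7/2)) = -23*(-1 + 7) = -23*6 = -138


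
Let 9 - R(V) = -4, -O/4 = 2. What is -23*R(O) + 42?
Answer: -257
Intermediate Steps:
O = -8 (O = -4*2 = -8)
R(V) = 13 (R(V) = 9 - 1*(-4) = 9 + 4 = 13)
-23*R(O) + 42 = -23*13 + 42 = -299 + 42 = -257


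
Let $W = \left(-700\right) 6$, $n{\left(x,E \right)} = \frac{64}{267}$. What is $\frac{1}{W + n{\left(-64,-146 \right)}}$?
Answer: $- \frac{267}{1121336} \approx -0.00023811$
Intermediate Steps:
$n{\left(x,E \right)} = \frac{64}{267}$ ($n{\left(x,E \right)} = 64 \cdot \frac{1}{267} = \frac{64}{267}$)
$W = -4200$
$\frac{1}{W + n{\left(-64,-146 \right)}} = \frac{1}{-4200 + \frac{64}{267}} = \frac{1}{- \frac{1121336}{267}} = - \frac{267}{1121336}$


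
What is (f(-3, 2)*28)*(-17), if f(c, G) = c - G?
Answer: 2380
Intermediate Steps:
(f(-3, 2)*28)*(-17) = ((-3 - 1*2)*28)*(-17) = ((-3 - 2)*28)*(-17) = -5*28*(-17) = -140*(-17) = 2380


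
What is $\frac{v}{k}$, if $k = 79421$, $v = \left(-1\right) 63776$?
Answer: $- \frac{63776}{79421} \approx -0.80301$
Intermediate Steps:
$v = -63776$
$\frac{v}{k} = - \frac{63776}{79421}$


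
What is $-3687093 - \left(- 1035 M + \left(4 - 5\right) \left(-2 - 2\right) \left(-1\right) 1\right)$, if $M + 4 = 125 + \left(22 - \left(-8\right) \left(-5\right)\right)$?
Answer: $-3580484$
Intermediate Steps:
$M = 103$ ($M = -4 + \left(125 + \left(22 - \left(-8\right) \left(-5\right)\right)\right) = -4 + \left(125 + \left(22 - 40\right)\right) = -4 + \left(125 - 18\right) = -4 + 107 = 103$)
$-3687093 - \left(- 1035 M + \left(4 - 5\right) \left(-2 - 2\right) \left(-1\right) 1\right) = -3687093 - \left(\left(-1035\right) 103 + \left(4 - 5\right) \left(-2 - 2\right) \left(-1\right) 1\right) = -3687093 - \left(-106605 + \left(-1\right) \left(-4\right) \left(-1\right) 1\right) = -3687093 - \left(-106605 + 4 \left(-1\right) 1\right) = -3687093 - \left(-106605 - 4\right) = -3687093 - -106609 = -3687093 + 106609 = -3580484$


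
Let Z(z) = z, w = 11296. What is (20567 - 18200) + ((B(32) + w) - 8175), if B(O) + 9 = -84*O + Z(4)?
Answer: 2795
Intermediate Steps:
B(O) = -5 - 84*O (B(O) = -9 + (-84*O + 4) = -9 + (4 - 84*O) = -5 - 84*O)
(20567 - 18200) + ((B(32) + w) - 8175) = (20567 - 18200) + (((-5 - 84*32) + 11296) - 8175) = 2367 + (((-5 - 2688) + 11296) - 8175) = 2367 + ((-2693 + 11296) - 8175) = 2367 + (8603 - 8175) = 2367 + 428 = 2795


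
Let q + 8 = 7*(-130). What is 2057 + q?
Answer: 1139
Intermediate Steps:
q = -918 (q = -8 + 7*(-130) = -8 - 910 = -918)
2057 + q = 2057 - 918 = 1139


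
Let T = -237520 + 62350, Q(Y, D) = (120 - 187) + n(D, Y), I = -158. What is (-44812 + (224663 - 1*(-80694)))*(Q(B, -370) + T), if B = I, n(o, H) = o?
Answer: -45753525815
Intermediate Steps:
B = -158
Q(Y, D) = -67 + D (Q(Y, D) = (120 - 187) + D = -67 + D)
T = -175170
(-44812 + (224663 - 1*(-80694)))*(Q(B, -370) + T) = (-44812 + (224663 - 1*(-80694)))*((-67 - 370) - 175170) = (-44812 + (224663 + 80694))*(-437 - 175170) = (-44812 + 305357)*(-175607) = 260545*(-175607) = -45753525815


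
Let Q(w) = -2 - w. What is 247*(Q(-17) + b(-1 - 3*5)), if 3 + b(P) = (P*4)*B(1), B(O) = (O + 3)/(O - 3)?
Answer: 34580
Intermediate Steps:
B(O) = (3 + O)/(-3 + O)
b(P) = -3 - 8*P (b(P) = -3 + (P*4)*((3 + 1)/(-3 + 1)) = -3 + (4*P)*(4/(-2)) = -3 + (4*P)*(-½*4) = -3 + (4*P)*(-2) = -3 - 8*P)
247*(Q(-17) + b(-1 - 3*5)) = 247*((-2 - 1*(-17)) + (-3 - 8*(-1 - 3*5))) = 247*((-2 + 17) + (-3 - 8*(-1 - 15))) = 247*(15 + (-3 - 8*(-16))) = 247*(15 + (-3 + 128)) = 247*(15 + 125) = 247*140 = 34580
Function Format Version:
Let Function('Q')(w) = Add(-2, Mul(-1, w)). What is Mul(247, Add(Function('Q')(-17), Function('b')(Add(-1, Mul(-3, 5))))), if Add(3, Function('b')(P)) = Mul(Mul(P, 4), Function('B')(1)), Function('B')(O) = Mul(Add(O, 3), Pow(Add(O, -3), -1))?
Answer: 34580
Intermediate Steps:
Function('B')(O) = Mul(Pow(Add(-3, O), -1), Add(3, O)) (Function('B')(O) = Mul(Add(3, O), Pow(Add(-3, O), -1)) = Mul(Pow(Add(-3, O), -1), Add(3, O)))
Function('b')(P) = Add(-3, Mul(-8, P)) (Function('b')(P) = Add(-3, Mul(Mul(P, 4), Mul(Pow(Add(-3, 1), -1), Add(3, 1)))) = Add(-3, Mul(Mul(4, P), Mul(Pow(-2, -1), 4))) = Add(-3, Mul(Mul(4, P), Mul(Rational(-1, 2), 4))) = Add(-3, Mul(Mul(4, P), -2)) = Add(-3, Mul(-8, P)))
Mul(247, Add(Function('Q')(-17), Function('b')(Add(-1, Mul(-3, 5))))) = Mul(247, Add(Add(-2, Mul(-1, -17)), Add(-3, Mul(-8, Add(-1, Mul(-3, 5)))))) = Mul(247, Add(Add(-2, 17), Add(-3, Mul(-8, Add(-1, -15))))) = Mul(247, Add(15, Add(-3, Mul(-8, -16)))) = Mul(247, Add(15, Add(-3, 128))) = Mul(247, Add(15, 125)) = Mul(247, 140) = 34580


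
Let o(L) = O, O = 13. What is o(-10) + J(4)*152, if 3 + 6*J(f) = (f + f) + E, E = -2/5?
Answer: 1943/15 ≈ 129.53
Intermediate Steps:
E = -⅖ (E = -2*⅕ = -⅖ ≈ -0.40000)
J(f) = -17/30 + f/3 (J(f) = -½ + ((f + f) - ⅖)/6 = -½ + (2*f - ⅖)/6 = -½ + (-⅖ + 2*f)/6 = -½ + (-1/15 + f/3) = -17/30 + f/3)
o(L) = 13
o(-10) + J(4)*152 = 13 + (-17/30 + (⅓)*4)*152 = 13 + (-17/30 + 4/3)*152 = 13 + (23/30)*152 = 13 + 1748/15 = 1943/15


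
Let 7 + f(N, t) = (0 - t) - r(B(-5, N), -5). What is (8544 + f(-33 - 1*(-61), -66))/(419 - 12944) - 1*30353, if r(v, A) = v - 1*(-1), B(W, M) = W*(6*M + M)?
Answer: -126726969/4175 ≈ -30354.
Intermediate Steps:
B(W, M) = 7*M*W (B(W, M) = W*(7*M) = 7*M*W)
r(v, A) = 1 + v (r(v, A) = v + 1 = 1 + v)
f(N, t) = -8 - t + 35*N (f(N, t) = -7 + ((0 - t) - (1 + 7*N*(-5))) = -7 + (-t - (1 - 35*N)) = -7 + (-t + (-1 + 35*N)) = -7 + (-1 - t + 35*N) = -8 - t + 35*N)
(8544 + f(-33 - 1*(-61), -66))/(419 - 12944) - 1*30353 = (8544 + (-8 - 1*(-66) + 35*(-33 - 1*(-61))))/(419 - 12944) - 1*30353 = (8544 + (-8 + 66 + 35*(-33 + 61)))/(-12525) - 30353 = (8544 + (-8 + 66 + 35*28))*(-1/12525) - 30353 = (8544 + (-8 + 66 + 980))*(-1/12525) - 30353 = (8544 + 1038)*(-1/12525) - 30353 = 9582*(-1/12525) - 30353 = -3194/4175 - 30353 = -126726969/4175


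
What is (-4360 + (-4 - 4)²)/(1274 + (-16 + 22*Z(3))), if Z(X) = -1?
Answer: -358/103 ≈ -3.4757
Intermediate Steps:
(-4360 + (-4 - 4)²)/(1274 + (-16 + 22*Z(3))) = (-4360 + (-4 - 4)²)/(1274 + (-16 + 22*(-1))) = (-4360 + (-8)²)/(1274 + (-16 - 22)) = (-4360 + 64)/(1274 - 38) = -4296/1236 = -4296*1/1236 = -358/103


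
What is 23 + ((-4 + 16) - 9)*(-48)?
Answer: -121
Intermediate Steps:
23 + ((-4 + 16) - 9)*(-48) = 23 + (12 - 9)*(-48) = 23 + 3*(-48) = 23 - 144 = -121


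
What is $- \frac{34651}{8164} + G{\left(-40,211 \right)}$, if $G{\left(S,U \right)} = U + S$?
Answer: $\frac{1361393}{8164} \approx 166.76$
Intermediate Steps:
$G{\left(S,U \right)} = S + U$
$- \frac{34651}{8164} + G{\left(-40,211 \right)} = - \frac{34651}{8164} + \left(-40 + 211\right) = \left(-34651\right) \frac{1}{8164} + 171 = - \frac{34651}{8164} + 171 = \frac{1361393}{8164}$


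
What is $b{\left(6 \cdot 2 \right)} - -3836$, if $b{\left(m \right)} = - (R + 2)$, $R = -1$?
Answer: $3835$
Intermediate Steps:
$b{\left(m \right)} = -1$ ($b{\left(m \right)} = - (-1 + 2) = \left(-1\right) 1 = -1$)
$b{\left(6 \cdot 2 \right)} - -3836 = -1 - -3836 = -1 + 3836 = 3835$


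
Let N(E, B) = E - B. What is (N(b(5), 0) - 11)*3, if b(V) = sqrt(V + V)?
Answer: -33 + 3*sqrt(10) ≈ -23.513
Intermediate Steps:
b(V) = sqrt(2)*sqrt(V) (b(V) = sqrt(2*V) = sqrt(2)*sqrt(V))
(N(b(5), 0) - 11)*3 = ((sqrt(2)*sqrt(5) - 1*0) - 11)*3 = ((sqrt(10) + 0) - 11)*3 = (sqrt(10) - 11)*3 = (-11 + sqrt(10))*3 = -33 + 3*sqrt(10)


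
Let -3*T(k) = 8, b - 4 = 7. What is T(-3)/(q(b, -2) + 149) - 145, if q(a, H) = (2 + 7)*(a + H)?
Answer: -50029/345 ≈ -145.01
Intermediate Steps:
b = 11 (b = 4 + 7 = 11)
q(a, H) = 9*H + 9*a (q(a, H) = 9*(H + a) = 9*H + 9*a)
T(k) = -8/3 (T(k) = -1/3*8 = -8/3)
T(-3)/(q(b, -2) + 149) - 145 = -8/3/((9*(-2) + 9*11) + 149) - 145 = -8/3/((-18 + 99) + 149) - 145 = -8/3/(81 + 149) - 145 = -8/3/230 - 145 = (1/230)*(-8/3) - 145 = -4/345 - 145 = -50029/345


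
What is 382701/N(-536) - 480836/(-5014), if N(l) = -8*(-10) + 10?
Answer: 327023009/75210 ≈ 4348.1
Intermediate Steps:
N(l) = 90 (N(l) = 80 + 10 = 90)
382701/N(-536) - 480836/(-5014) = 382701/90 - 480836/(-5014) = 382701*(1/90) - 480836*(-1/5014) = 127567/30 + 240418/2507 = 327023009/75210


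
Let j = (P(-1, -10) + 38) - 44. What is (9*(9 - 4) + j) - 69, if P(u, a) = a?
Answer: -40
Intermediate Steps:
j = -16 (j = (-10 + 38) - 44 = 28 - 44 = -16)
(9*(9 - 4) + j) - 69 = (9*(9 - 4) - 16) - 69 = (9*5 - 16) - 69 = (45 - 16) - 69 = 29 - 69 = -40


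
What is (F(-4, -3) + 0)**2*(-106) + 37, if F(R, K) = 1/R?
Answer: 243/8 ≈ 30.375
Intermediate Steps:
(F(-4, -3) + 0)**2*(-106) + 37 = (1/(-4) + 0)**2*(-106) + 37 = (-1/4 + 0)**2*(-106) + 37 = (-1/4)**2*(-106) + 37 = (1/16)*(-106) + 37 = -53/8 + 37 = 243/8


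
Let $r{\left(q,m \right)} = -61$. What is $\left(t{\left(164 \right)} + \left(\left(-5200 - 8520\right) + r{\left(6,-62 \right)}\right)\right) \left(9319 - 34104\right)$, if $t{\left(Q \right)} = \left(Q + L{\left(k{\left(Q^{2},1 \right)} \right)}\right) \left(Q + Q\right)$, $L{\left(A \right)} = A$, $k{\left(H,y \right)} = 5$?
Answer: $-1032320035$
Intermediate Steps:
$t{\left(Q \right)} = 2 Q \left(5 + Q\right)$ ($t{\left(Q \right)} = \left(Q + 5\right) \left(Q + Q\right) = \left(5 + Q\right) 2 Q = 2 Q \left(5 + Q\right)$)
$\left(t{\left(164 \right)} + \left(\left(-5200 - 8520\right) + r{\left(6,-62 \right)}\right)\right) \left(9319 - 34104\right) = \left(2 \cdot 164 \left(5 + 164\right) - 13781\right) \left(9319 - 34104\right) = \left(2 \cdot 164 \cdot 169 - 13781\right) \left(-24785\right) = \left(55432 - 13781\right) \left(-24785\right) = 41651 \left(-24785\right) = -1032320035$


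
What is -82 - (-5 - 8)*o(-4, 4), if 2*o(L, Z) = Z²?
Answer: 22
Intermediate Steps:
o(L, Z) = Z²/2
-82 - (-5 - 8)*o(-4, 4) = -82 - (-5 - 8)*(½)*4² = -82 - (-13)*(½)*16 = -82 - (-13)*8 = -82 - 1*(-104) = -82 + 104 = 22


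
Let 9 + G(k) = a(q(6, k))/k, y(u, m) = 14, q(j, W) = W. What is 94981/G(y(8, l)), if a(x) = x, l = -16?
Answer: -94981/8 ≈ -11873.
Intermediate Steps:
G(k) = -8 (G(k) = -9 + k/k = -9 + 1 = -8)
94981/G(y(8, l)) = 94981/(-8) = 94981*(-1/8) = -94981/8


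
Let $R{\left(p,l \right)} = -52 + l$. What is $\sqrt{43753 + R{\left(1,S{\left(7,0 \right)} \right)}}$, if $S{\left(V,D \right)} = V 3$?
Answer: $3 \sqrt{4858} \approx 209.1$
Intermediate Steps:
$S{\left(V,D \right)} = 3 V$
$\sqrt{43753 + R{\left(1,S{\left(7,0 \right)} \right)}} = \sqrt{43753 + \left(-52 + 3 \cdot 7\right)} = \sqrt{43753 + \left(-52 + 21\right)} = \sqrt{43753 - 31} = \sqrt{43722} = 3 \sqrt{4858}$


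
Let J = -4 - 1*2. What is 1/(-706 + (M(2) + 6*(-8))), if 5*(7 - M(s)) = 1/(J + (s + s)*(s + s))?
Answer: -50/37351 ≈ -0.0013387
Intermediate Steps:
J = -6 (J = -4 - 2 = -6)
M(s) = 7 - 1/(5*(-6 + 4*s²)) (M(s) = 7 - 1/(5*(-6 + (s + s)*(s + s))) = 7 - 1/(5*(-6 + (2*s)*(2*s))) = 7 - 1/(5*(-6 + 4*s²)))
1/(-706 + (M(2) + 6*(-8))) = 1/(-706 + ((-211 + 140*2²)/(10*(-3 + 2*2²)) + 6*(-8))) = 1/(-706 + ((-211 + 140*4)/(10*(-3 + 2*4)) - 48)) = 1/(-706 + ((-211 + 560)/(10*(-3 + 8)) - 48)) = 1/(-706 + ((⅒)*349/5 - 48)) = 1/(-706 + ((⅒)*(⅕)*349 - 48)) = 1/(-706 + (349/50 - 48)) = 1/(-706 - 2051/50) = 1/(-37351/50) = -50/37351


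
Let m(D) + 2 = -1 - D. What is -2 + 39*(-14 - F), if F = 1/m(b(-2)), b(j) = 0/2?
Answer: -535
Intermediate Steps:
b(j) = 0 (b(j) = 0*(1/2) = 0)
m(D) = -3 - D (m(D) = -2 + (-1 - D) = -3 - D)
F = -1/3 (F = 1/(-3 - 1*0) = 1/(-3 + 0) = 1/(-3) = -1/3 ≈ -0.33333)
-2 + 39*(-14 - F) = -2 + 39*(-14 - 1*(-1/3)) = -2 + 39*(-14 + 1/3) = -2 + 39*(-41/3) = -2 - 533 = -535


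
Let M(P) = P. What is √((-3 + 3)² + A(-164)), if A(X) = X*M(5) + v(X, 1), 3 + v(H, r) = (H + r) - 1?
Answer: I*√987 ≈ 31.417*I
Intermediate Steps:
v(H, r) = -4 + H + r (v(H, r) = -3 + ((H + r) - 1) = -3 + (-1 + H + r) = -4 + H + r)
A(X) = -3 + 6*X (A(X) = X*5 + (-4 + X + 1) = 5*X + (-3 + X) = -3 + 6*X)
√((-3 + 3)² + A(-164)) = √((-3 + 3)² + (-3 + 6*(-164))) = √(0² + (-3 - 984)) = √(0 - 987) = √(-987) = I*√987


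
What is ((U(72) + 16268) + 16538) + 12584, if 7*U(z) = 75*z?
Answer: 323130/7 ≈ 46161.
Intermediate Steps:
U(z) = 75*z/7 (U(z) = (75*z)/7 = 75*z/7)
((U(72) + 16268) + 16538) + 12584 = (((75/7)*72 + 16268) + 16538) + 12584 = ((5400/7 + 16268) + 16538) + 12584 = (119276/7 + 16538) + 12584 = 235042/7 + 12584 = 323130/7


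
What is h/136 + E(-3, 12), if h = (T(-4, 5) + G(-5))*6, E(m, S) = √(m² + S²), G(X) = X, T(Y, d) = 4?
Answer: -3/68 + 3*√17 ≈ 12.325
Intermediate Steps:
E(m, S) = √(S² + m²)
h = -6 (h = (4 - 5)*6 = -1*6 = -6)
h/136 + E(-3, 12) = -6/136 + √(12² + (-3)²) = -6*1/136 + √(144 + 9) = -3/68 + √153 = -3/68 + 3*√17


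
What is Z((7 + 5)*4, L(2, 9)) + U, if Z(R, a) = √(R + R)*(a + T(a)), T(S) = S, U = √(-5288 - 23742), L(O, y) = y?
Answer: 72*√6 + I*√29030 ≈ 176.36 + 170.38*I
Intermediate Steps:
U = I*√29030 (U = √(-29030) = I*√29030 ≈ 170.38*I)
Z(R, a) = 2*a*√2*√R (Z(R, a) = √(R + R)*(a + a) = √(2*R)*(2*a) = (√2*√R)*(2*a) = 2*a*√2*√R)
Z((7 + 5)*4, L(2, 9)) + U = 2*9*√2*√((7 + 5)*4) + I*√29030 = 2*9*√2*√(12*4) + I*√29030 = 2*9*√2*√48 + I*√29030 = 2*9*√2*(4*√3) + I*√29030 = 72*√6 + I*√29030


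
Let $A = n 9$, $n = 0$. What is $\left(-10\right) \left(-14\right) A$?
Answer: $0$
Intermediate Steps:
$A = 0$ ($A = 0 \cdot 9 = 0$)
$\left(-10\right) \left(-14\right) A = \left(-10\right) \left(-14\right) 0 = 140 \cdot 0 = 0$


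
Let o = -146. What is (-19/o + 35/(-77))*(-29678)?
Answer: 702829/73 ≈ 9627.8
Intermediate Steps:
(-19/o + 35/(-77))*(-29678) = (-19/(-146) + 35/(-77))*(-29678) = (-19*(-1/146) + 35*(-1/77))*(-29678) = (19/146 - 5/11)*(-29678) = -521/1606*(-29678) = 702829/73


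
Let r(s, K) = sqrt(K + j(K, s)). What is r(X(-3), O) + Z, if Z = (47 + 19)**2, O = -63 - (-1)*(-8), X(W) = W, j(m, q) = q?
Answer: 4356 + I*sqrt(74) ≈ 4356.0 + 8.6023*I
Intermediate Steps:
O = -71 (O = -63 - 1*8 = -63 - 8 = -71)
r(s, K) = sqrt(K + s)
Z = 4356 (Z = 66**2 = 4356)
r(X(-3), O) + Z = sqrt(-71 - 3) + 4356 = sqrt(-74) + 4356 = I*sqrt(74) + 4356 = 4356 + I*sqrt(74)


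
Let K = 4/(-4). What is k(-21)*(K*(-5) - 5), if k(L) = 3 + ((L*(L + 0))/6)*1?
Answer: 0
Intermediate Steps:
K = -1 (K = 4*(-1/4) = -1)
k(L) = 3 + L**2/6 (k(L) = 3 + ((L*L)*(1/6))*1 = 3 + (L**2*(1/6))*1 = 3 + (L**2/6)*1 = 3 + L**2/6)
k(-21)*(K*(-5) - 5) = (3 + (1/6)*(-21)**2)*(-1*(-5) - 5) = (3 + (1/6)*441)*(5 - 5) = (3 + 147/2)*0 = (153/2)*0 = 0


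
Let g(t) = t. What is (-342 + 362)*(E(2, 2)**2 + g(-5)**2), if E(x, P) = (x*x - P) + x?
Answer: 820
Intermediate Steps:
E(x, P) = x + x**2 - P (E(x, P) = (x**2 - P) + x = x + x**2 - P)
(-342 + 362)*(E(2, 2)**2 + g(-5)**2) = (-342 + 362)*((2 + 2**2 - 1*2)**2 + (-5)**2) = 20*((2 + 4 - 2)**2 + 25) = 20*(4**2 + 25) = 20*(16 + 25) = 20*41 = 820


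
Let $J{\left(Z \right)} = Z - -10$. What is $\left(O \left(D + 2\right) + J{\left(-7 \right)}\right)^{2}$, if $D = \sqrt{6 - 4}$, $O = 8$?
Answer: $489 + 304 \sqrt{2} \approx 918.92$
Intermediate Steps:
$D = \sqrt{2} \approx 1.4142$
$J{\left(Z \right)} = 10 + Z$ ($J{\left(Z \right)} = Z + 10 = 10 + Z$)
$\left(O \left(D + 2\right) + J{\left(-7 \right)}\right)^{2} = \left(8 \left(\sqrt{2} + 2\right) + \left(10 - 7\right)\right)^{2} = \left(8 \left(2 + \sqrt{2}\right) + 3\right)^{2} = \left(\left(16 + 8 \sqrt{2}\right) + 3\right)^{2} = \left(19 + 8 \sqrt{2}\right)^{2}$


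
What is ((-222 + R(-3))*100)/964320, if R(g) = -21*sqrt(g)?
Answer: -185/8036 - 5*I*sqrt(3)/2296 ≈ -0.023021 - 0.0037719*I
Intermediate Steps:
((-222 + R(-3))*100)/964320 = ((-222 - 21*I*sqrt(3))*100)/964320 = ((-222 - 21*I*sqrt(3))*100)*(1/964320) = (-22200 - 2100*I*sqrt(3))*(1/964320) = -185/8036 - 5*I*sqrt(3)/2296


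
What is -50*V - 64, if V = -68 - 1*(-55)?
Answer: 586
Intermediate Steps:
V = -13 (V = -68 + 55 = -13)
-50*V - 64 = -50*(-13) - 64 = 650 - 64 = 586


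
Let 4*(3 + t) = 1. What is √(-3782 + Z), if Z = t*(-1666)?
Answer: √3198/2 ≈ 28.275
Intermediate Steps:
t = -11/4 (t = -3 + (¼)*1 = -3 + ¼ = -11/4 ≈ -2.7500)
Z = 9163/2 (Z = -11/4*(-1666) = 9163/2 ≈ 4581.5)
√(-3782 + Z) = √(-3782 + 9163/2) = √(1599/2) = √3198/2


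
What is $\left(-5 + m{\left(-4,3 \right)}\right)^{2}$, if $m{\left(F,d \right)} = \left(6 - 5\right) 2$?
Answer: $9$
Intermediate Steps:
$m{\left(F,d \right)} = 2$ ($m{\left(F,d \right)} = \left(6 - 5\right) 2 = 1 \cdot 2 = 2$)
$\left(-5 + m{\left(-4,3 \right)}\right)^{2} = \left(-5 + 2\right)^{2} = \left(-3\right)^{2} = 9$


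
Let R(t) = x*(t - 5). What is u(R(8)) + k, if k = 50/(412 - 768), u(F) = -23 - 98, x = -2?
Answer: -21563/178 ≈ -121.14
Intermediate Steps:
R(t) = 10 - 2*t (R(t) = -2*(t - 5) = -2*(-5 + t) = 10 - 2*t)
u(F) = -121
k = -25/178 (k = 50/(-356) = -1/356*50 = -25/178 ≈ -0.14045)
u(R(8)) + k = -121 - 25/178 = -21563/178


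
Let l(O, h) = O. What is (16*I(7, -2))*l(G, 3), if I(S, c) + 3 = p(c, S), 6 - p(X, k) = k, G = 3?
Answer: -192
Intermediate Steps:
p(X, k) = 6 - k
I(S, c) = 3 - S (I(S, c) = -3 + (6 - S) = 3 - S)
(16*I(7, -2))*l(G, 3) = (16*(3 - 1*7))*3 = (16*(3 - 7))*3 = (16*(-4))*3 = -64*3 = -192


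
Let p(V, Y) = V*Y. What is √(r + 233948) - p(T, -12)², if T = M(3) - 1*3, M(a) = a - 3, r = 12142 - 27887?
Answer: -1296 + √218203 ≈ -828.88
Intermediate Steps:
r = -15745
M(a) = -3 + a
T = -3 (T = (-3 + 3) - 1*3 = 0 - 3 = -3)
√(r + 233948) - p(T, -12)² = √(-15745 + 233948) - (-3*(-12))² = √218203 - 1*36² = √218203 - 1*1296 = √218203 - 1296 = -1296 + √218203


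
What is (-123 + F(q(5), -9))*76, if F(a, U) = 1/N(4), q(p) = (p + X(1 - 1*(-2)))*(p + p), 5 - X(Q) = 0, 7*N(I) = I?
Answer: -9215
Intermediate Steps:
N(I) = I/7
X(Q) = 5 (X(Q) = 5 - 1*0 = 5 + 0 = 5)
q(p) = 2*p*(5 + p) (q(p) = (p + 5)*(p + p) = (5 + p)*(2*p) = 2*p*(5 + p))
F(a, U) = 7/4 (F(a, U) = 1/((1/7)*4) = 1/(4/7) = 7/4)
(-123 + F(q(5), -9))*76 = (-123 + 7/4)*76 = -485/4*76 = -9215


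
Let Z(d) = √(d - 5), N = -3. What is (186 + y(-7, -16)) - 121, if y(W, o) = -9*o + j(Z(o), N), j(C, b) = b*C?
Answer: 209 - 3*I*√21 ≈ 209.0 - 13.748*I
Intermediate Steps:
Z(d) = √(-5 + d)
j(C, b) = C*b
y(W, o) = -9*o - 3*√(-5 + o) (y(W, o) = -9*o + √(-5 + o)*(-3) = -9*o - 3*√(-5 + o))
(186 + y(-7, -16)) - 121 = (186 + (-9*(-16) - 3*√(-5 - 16))) - 121 = (186 + (144 - 3*I*√21)) - 121 = (330 - 3*I*√21) - 121 = 209 - 3*I*√21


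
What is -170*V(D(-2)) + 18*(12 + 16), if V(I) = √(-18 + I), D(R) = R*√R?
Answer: 504 - 170*√(-18 - 2*I*√2) ≈ 447.51 + 723.46*I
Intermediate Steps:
D(R) = R^(3/2)
-170*V(D(-2)) + 18*(12 + 16) = -170*√(-18 + (-2)^(3/2)) + 18*(12 + 16) = -170*√(-18 - 2*I*√2) + 18*28 = -170*√(-18 - 2*I*√2) + 504 = 504 - 170*√(-18 - 2*I*√2)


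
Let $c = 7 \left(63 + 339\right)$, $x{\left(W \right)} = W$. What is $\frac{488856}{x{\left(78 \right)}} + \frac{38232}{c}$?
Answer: $\frac{38295080}{6097} \approx 6281.0$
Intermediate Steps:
$c = 2814$ ($c = 7 \cdot 402 = 2814$)
$\frac{488856}{x{\left(78 \right)}} + \frac{38232}{c} = \frac{488856}{78} + \frac{38232}{2814} = 488856 \cdot \frac{1}{78} + 38232 \cdot \frac{1}{2814} = \frac{81476}{13} + \frac{6372}{469} = \frac{38295080}{6097}$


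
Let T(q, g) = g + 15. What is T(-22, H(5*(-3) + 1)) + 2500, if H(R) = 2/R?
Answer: 17604/7 ≈ 2514.9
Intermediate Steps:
T(q, g) = 15 + g
T(-22, H(5*(-3) + 1)) + 2500 = (15 + 2/(5*(-3) + 1)) + 2500 = (15 + 2/(-15 + 1)) + 2500 = (15 + 2/(-14)) + 2500 = (15 + 2*(-1/14)) + 2500 = (15 - 1/7) + 2500 = 104/7 + 2500 = 17604/7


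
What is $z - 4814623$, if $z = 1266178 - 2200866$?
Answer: $-5749311$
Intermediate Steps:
$z = -934688$
$z - 4814623 = -934688 - 4814623 = -5749311$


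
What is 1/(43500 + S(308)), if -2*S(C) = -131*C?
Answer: 1/63674 ≈ 1.5705e-5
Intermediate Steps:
S(C) = 131*C/2 (S(C) = -(-131)*C/2 = 131*C/2)
1/(43500 + S(308)) = 1/(43500 + (131/2)*308) = 1/(43500 + 20174) = 1/63674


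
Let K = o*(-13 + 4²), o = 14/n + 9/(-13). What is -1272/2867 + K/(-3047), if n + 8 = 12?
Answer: -101398257/227129474 ≈ -0.44643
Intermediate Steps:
n = 4 (n = -8 + 12 = 4)
o = 73/26 (o = 14/4 + 9/(-13) = 14*(¼) + 9*(-1/13) = 7/2 - 9/13 = 73/26 ≈ 2.8077)
K = 219/26 (K = 73*(-13 + 4²)/26 = 73*(-13 + 16)/26 = (73/26)*3 = 219/26 ≈ 8.4231)
-1272/2867 + K/(-3047) = -1272/2867 + (219/26)/(-3047) = -1272*1/2867 + (219/26)*(-1/3047) = -1272/2867 - 219/79222 = -101398257/227129474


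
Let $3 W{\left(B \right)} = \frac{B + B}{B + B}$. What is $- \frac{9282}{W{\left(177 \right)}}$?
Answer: $-27846$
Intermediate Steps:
$W{\left(B \right)} = \frac{1}{3}$ ($W{\left(B \right)} = \frac{\left(B + B\right) \frac{1}{B + B}}{3} = \frac{2 B \frac{1}{2 B}}{3} = \frac{1}{3} \cdot 1 = \frac{1}{3}$)
$- \frac{9282}{W{\left(177 \right)}} = - 9282 \frac{1}{\frac{1}{3}} = \left(-9282\right) 3 = -27846$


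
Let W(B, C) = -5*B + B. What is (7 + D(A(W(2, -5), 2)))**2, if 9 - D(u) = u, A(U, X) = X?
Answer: 196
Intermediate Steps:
W(B, C) = -4*B
D(u) = 9 - u
(7 + D(A(W(2, -5), 2)))**2 = (7 + (9 - 1*2))**2 = (7 + (9 - 2))**2 = (7 + 7)**2 = 14**2 = 196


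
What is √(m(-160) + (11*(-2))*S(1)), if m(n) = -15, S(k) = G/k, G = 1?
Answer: I*√37 ≈ 6.0828*I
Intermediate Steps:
S(k) = 1/k
√(m(-160) + (11*(-2))*S(1)) = √(-15 + (11*(-2))/1) = √(-15 - 22*1) = √(-15 - 22) = √(-37) = I*√37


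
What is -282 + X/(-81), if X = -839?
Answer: -22003/81 ≈ -271.64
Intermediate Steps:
-282 + X/(-81) = -282 - 839/(-81) = -282 - 1/81*(-839) = -282 + 839/81 = -22003/81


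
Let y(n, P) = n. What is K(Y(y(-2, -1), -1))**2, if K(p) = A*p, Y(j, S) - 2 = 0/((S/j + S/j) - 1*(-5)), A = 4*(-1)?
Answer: 64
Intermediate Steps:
A = -4
Y(j, S) = 2 (Y(j, S) = 2 + 0/((S/j + S/j) - 1*(-5)) = 2 + 0/(2*S/j + 5) = 2 + 0/(5 + 2*S/j) = 2 + 0 = 2)
K(p) = -4*p
K(Y(y(-2, -1), -1))**2 = (-4*2)**2 = (-8)**2 = 64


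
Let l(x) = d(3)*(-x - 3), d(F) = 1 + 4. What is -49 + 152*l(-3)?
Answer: -49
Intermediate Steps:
d(F) = 5
l(x) = -15 - 5*x (l(x) = 5*(-x - 3) = 5*(-3 - x) = -15 - 5*x)
-49 + 152*l(-3) = -49 + 152*(-15 - 5*(-3)) = -49 + 152*(-15 + 15) = -49 + 152*0 = -49 + 0 = -49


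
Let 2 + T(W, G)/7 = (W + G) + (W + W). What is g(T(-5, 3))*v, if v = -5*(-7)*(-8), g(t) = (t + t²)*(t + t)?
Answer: 521689280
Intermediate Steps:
T(W, G) = -14 + 7*G + 21*W (T(W, G) = -14 + 7*((W + G) + (W + W)) = -14 + 7*((G + W) + 2*W) = -14 + 7*(G + 3*W) = -14 + (7*G + 21*W) = -14 + 7*G + 21*W)
g(t) = 2*t*(t + t²) (g(t) = (t + t²)*(2*t) = 2*t*(t + t²))
v = -280 (v = 35*(-8) = -280)
g(T(-5, 3))*v = (2*(-14 + 7*3 + 21*(-5))²*(1 + (-14 + 7*3 + 21*(-5))))*(-280) = (2*(-14 + 21 - 105)²*(1 + (-14 + 21 - 105)))*(-280) = (2*(-98)²*(1 - 98))*(-280) = (2*9604*(-97))*(-280) = -1863176*(-280) = 521689280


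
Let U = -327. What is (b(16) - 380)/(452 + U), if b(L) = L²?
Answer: -124/125 ≈ -0.99200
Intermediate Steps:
(b(16) - 380)/(452 + U) = (16² - 380)/(452 - 327) = (256 - 380)/125 = -124*1/125 = -124/125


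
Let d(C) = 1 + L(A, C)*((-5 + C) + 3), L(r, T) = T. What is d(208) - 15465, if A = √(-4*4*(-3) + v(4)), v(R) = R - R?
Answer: 27384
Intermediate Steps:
v(R) = 0
A = 4*√3 (A = √(-4*4*(-3) + 0) = √(-16*(-3) + 0) = √(48 + 0) = √48 = 4*√3 ≈ 6.9282)
d(C) = 1 + C*(-2 + C) (d(C) = 1 + C*((-5 + C) + 3) = 1 + C*(-2 + C))
d(208) - 15465 = (1 + 208² - 2*208) - 15465 = (1 + 43264 - 416) - 15465 = 42849 - 15465 = 27384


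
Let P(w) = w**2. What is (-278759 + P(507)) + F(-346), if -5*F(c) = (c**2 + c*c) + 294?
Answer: -348276/5 ≈ -69655.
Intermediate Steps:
F(c) = -294/5 - 2*c**2/5 (F(c) = -((c**2 + c*c) + 294)/5 = -((c**2 + c**2) + 294)/5 = -(2*c**2 + 294)/5 = -(294 + 2*c**2)/5 = -294/5 - 2*c**2/5)
(-278759 + P(507)) + F(-346) = (-278759 + 507**2) + (-294/5 - 2/5*(-346)**2) = (-278759 + 257049) + (-294/5 - 2/5*119716) = -21710 + (-294/5 - 239432/5) = -21710 - 239726/5 = -348276/5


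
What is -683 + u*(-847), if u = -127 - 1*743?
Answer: 736207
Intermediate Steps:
u = -870 (u = -127 - 743 = -870)
-683 + u*(-847) = -683 - 870*(-847) = -683 + 736890 = 736207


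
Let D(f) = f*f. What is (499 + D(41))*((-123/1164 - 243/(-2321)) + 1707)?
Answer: 837792834655/225137 ≈ 3.7213e+6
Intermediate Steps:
D(f) = f²
(499 + D(41))*((-123/1164 - 243/(-2321)) + 1707) = (499 + 41²)*((-123/1164 - 243/(-2321)) + 1707) = (499 + 1681)*((-123*1/1164 - 243*(-1/2321)) + 1707) = 2180*((-41/388 + 243/2321) + 1707) = 2180*(-877/900548 + 1707) = 2180*(1537234559/900548) = 837792834655/225137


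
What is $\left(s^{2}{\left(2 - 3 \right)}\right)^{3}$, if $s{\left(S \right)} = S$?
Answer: $1$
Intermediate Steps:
$\left(s^{2}{\left(2 - 3 \right)}\right)^{3} = \left(\left(2 - 3\right)^{2}\right)^{3} = \left(\left(-1\right)^{2}\right)^{3} = 1^{3} = 1$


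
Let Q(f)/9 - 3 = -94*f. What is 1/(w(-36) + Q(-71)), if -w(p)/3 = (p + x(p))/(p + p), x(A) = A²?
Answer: 2/120291 ≈ 1.6626e-5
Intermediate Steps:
Q(f) = 27 - 846*f (Q(f) = 27 + 9*(-94*f) = 27 - 846*f)
w(p) = -3*(p + p²)/(2*p) (w(p) = -3*(p + p²)/(p + p) = -3*(p + p²)/(2*p))
1/(w(-36) + Q(-71)) = 1/((-3/2 - 3/2*(-36)) + (27 - 846*(-71))) = 1/((-3/2 + 54) + (27 + 60066)) = 1/(105/2 + 60093) = 1/(120291/2) = 2/120291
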